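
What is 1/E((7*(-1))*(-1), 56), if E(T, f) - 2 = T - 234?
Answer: -1/225 ≈ -0.0044444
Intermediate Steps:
E(T, f) = -232 + T (E(T, f) = 2 + (T - 234) = 2 + (-234 + T) = -232 + T)
1/E((7*(-1))*(-1), 56) = 1/(-232 + (7*(-1))*(-1)) = 1/(-232 - 7*(-1)) = 1/(-232 + 7) = 1/(-225) = -1/225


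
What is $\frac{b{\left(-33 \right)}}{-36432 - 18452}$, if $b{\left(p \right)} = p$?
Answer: $\frac{33}{54884} \approx 0.00060127$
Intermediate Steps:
$\frac{b{\left(-33 \right)}}{-36432 - 18452} = - \frac{33}{-36432 - 18452} = - \frac{33}{-54884} = \left(-33\right) \left(- \frac{1}{54884}\right) = \frac{33}{54884}$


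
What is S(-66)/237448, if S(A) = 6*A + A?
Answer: -231/118724 ≈ -0.0019457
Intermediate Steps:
S(A) = 7*A
S(-66)/237448 = (7*(-66))/237448 = -462*1/237448 = -231/118724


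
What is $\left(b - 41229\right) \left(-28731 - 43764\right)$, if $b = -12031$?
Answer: $3861083700$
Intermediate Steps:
$\left(b - 41229\right) \left(-28731 - 43764\right) = \left(-12031 - 41229\right) \left(-28731 - 43764\right) = - 53260 \left(-28731 - 43764\right) = \left(-53260\right) \left(-72495\right) = 3861083700$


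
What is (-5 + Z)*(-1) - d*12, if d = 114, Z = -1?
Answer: -1362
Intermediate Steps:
(-5 + Z)*(-1) - d*12 = (-5 - 1)*(-1) - 1*114*12 = -6*(-1) - 114*12 = 6 - 1368 = -1362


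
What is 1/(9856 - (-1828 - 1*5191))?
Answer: 1/16875 ≈ 5.9259e-5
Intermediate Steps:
1/(9856 - (-1828 - 1*5191)) = 1/(9856 - (-1828 - 5191)) = 1/(9856 - 1*(-7019)) = 1/(9856 + 7019) = 1/16875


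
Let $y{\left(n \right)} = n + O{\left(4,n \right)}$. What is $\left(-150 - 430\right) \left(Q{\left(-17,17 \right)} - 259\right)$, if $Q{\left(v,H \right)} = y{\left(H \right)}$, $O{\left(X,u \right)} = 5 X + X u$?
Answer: $89320$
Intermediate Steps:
$y{\left(n \right)} = 20 + 5 n$ ($y{\left(n \right)} = n + 4 \left(5 + n\right) = n + \left(20 + 4 n\right) = 20 + 5 n$)
$Q{\left(v,H \right)} = 20 + 5 H$
$\left(-150 - 430\right) \left(Q{\left(-17,17 \right)} - 259\right) = \left(-150 - 430\right) \left(\left(20 + 5 \cdot 17\right) - 259\right) = - 580 \left(\left(20 + 85\right) - 259\right) = - 580 \left(105 - 259\right) = \left(-580\right) \left(-154\right) = 89320$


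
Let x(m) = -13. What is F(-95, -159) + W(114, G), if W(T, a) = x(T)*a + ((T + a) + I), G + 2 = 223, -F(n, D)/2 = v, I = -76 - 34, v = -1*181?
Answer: -2286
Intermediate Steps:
v = -181
I = -110
F(n, D) = 362 (F(n, D) = -2*(-181) = 362)
G = 221 (G = -2 + 223 = 221)
W(T, a) = -110 + T - 12*a (W(T, a) = -13*a + ((T + a) - 110) = -13*a + (-110 + T + a) = -110 + T - 12*a)
F(-95, -159) + W(114, G) = 362 + (-110 + 114 - 12*221) = 362 + (-110 + 114 - 2652) = 362 - 2648 = -2286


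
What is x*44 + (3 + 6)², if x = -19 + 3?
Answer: -623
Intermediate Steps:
x = -16
x*44 + (3 + 6)² = -16*44 + (3 + 6)² = -704 + 9² = -704 + 81 = -623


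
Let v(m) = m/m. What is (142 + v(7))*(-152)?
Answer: -21736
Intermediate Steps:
v(m) = 1
(142 + v(7))*(-152) = (142 + 1)*(-152) = 143*(-152) = -21736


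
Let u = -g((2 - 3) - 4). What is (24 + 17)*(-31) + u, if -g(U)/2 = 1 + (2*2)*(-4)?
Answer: -1301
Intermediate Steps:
g(U) = 30 (g(U) = -2*(1 + (2*2)*(-4)) = -2*(1 + 4*(-4)) = -2*(1 - 16) = -2*(-15) = 30)
u = -30 (u = -1*30 = -30)
(24 + 17)*(-31) + u = (24 + 17)*(-31) - 30 = 41*(-31) - 30 = -1271 - 30 = -1301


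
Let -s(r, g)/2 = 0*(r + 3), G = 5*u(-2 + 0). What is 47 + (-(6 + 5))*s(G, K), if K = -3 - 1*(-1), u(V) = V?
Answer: 47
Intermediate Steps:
K = -2 (K = -3 + 1 = -2)
G = -10 (G = 5*(-2 + 0) = 5*(-2) = -10)
s(r, g) = 0 (s(r, g) = -0*(r + 3) = -0*(3 + r) = -2*0 = 0)
47 + (-(6 + 5))*s(G, K) = 47 - (6 + 5)*0 = 47 - 1*11*0 = 47 - 11*0 = 47 + 0 = 47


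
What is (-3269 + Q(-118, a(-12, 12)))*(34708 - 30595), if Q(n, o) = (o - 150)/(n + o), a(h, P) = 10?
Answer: -40320196/3 ≈ -1.3440e+7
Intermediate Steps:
Q(n, o) = (-150 + o)/(n + o)
(-3269 + Q(-118, a(-12, 12)))*(34708 - 30595) = (-3269 + (-150 + 10)/(-118 + 10))*(34708 - 30595) = (-3269 - 140/(-108))*4113 = (-3269 - 1/108*(-140))*4113 = (-3269 + 35/27)*4113 = -88228/27*4113 = -40320196/3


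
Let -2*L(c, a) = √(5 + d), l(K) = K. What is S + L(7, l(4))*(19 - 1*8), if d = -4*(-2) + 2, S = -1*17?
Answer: -17 - 11*√15/2 ≈ -38.301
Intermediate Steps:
S = -17
d = 10 (d = 8 + 2 = 10)
L(c, a) = -√15/2 (L(c, a) = -√(5 + 10)/2 = -√15/2)
S + L(7, l(4))*(19 - 1*8) = -17 + (-√15/2)*(19 - 1*8) = -17 + (-√15/2)*(19 - 8) = -17 - √15/2*11 = -17 - 11*√15/2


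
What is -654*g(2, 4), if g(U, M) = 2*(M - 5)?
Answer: 1308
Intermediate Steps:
g(U, M) = -10 + 2*M (g(U, M) = 2*(-5 + M) = -10 + 2*M)
-654*g(2, 4) = -654*(-10 + 2*4) = -654*(-10 + 8) = -654*(-2) = 1308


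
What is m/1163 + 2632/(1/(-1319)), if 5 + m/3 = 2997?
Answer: -4037471128/1163 ≈ -3.4716e+6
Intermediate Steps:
m = 8976 (m = -15 + 3*2997 = -15 + 8991 = 8976)
m/1163 + 2632/(1/(-1319)) = 8976/1163 + 2632/(1/(-1319)) = 8976*(1/1163) + 2632/(-1/1319) = 8976/1163 + 2632*(-1319) = 8976/1163 - 3471608 = -4037471128/1163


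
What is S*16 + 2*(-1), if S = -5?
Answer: -82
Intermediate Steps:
S*16 + 2*(-1) = -5*16 + 2*(-1) = -80 - 2 = -82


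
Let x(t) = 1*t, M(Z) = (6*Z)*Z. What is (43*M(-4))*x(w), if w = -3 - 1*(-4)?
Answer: 4128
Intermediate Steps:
w = 1 (w = -3 + 4 = 1)
M(Z) = 6*Z²
x(t) = t
(43*M(-4))*x(w) = (43*(6*(-4)²))*1 = (43*(6*16))*1 = (43*96)*1 = 4128*1 = 4128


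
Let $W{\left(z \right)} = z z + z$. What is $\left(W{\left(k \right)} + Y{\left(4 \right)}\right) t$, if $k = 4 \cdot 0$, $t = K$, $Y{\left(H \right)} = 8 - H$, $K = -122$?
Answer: $-488$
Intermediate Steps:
$t = -122$
$k = 0$
$W{\left(z \right)} = z + z^{2}$ ($W{\left(z \right)} = z^{2} + z = z + z^{2}$)
$\left(W{\left(k \right)} + Y{\left(4 \right)}\right) t = \left(0 \left(1 + 0\right) + \left(8 - 4\right)\right) \left(-122\right) = \left(0 \cdot 1 + \left(8 - 4\right)\right) \left(-122\right) = \left(0 + 4\right) \left(-122\right) = 4 \left(-122\right) = -488$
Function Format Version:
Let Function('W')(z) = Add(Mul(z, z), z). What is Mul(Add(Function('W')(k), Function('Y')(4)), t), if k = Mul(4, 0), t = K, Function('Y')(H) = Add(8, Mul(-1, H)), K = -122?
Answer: -488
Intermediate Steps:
t = -122
k = 0
Function('W')(z) = Add(z, Pow(z, 2)) (Function('W')(z) = Add(Pow(z, 2), z) = Add(z, Pow(z, 2)))
Mul(Add(Function('W')(k), Function('Y')(4)), t) = Mul(Add(Mul(0, Add(1, 0)), Add(8, Mul(-1, 4))), -122) = Mul(Add(Mul(0, 1), Add(8, -4)), -122) = Mul(Add(0, 4), -122) = Mul(4, -122) = -488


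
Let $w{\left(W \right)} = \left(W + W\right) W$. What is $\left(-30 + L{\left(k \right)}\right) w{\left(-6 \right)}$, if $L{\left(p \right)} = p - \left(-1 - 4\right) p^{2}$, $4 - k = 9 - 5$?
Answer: $-2160$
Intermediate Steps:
$k = 0$ ($k = 4 - \left(9 - 5\right) = 4 - 4 = 0$)
$w{\left(W \right)} = 2 W^{2}$ ($w{\left(W \right)} = 2 W W = 2 W^{2}$)
$L{\left(p \right)} = p + 5 p^{2}$ ($L{\left(p \right)} = p - \left(-1 - 4\right) p^{2} = p - - 5 p^{2} = p + 5 p^{2}$)
$\left(-30 + L{\left(k \right)}\right) w{\left(-6 \right)} = \left(-30 + 0 \left(1 + 5 \cdot 0\right)\right) 2 \left(-6\right)^{2} = \left(-30 + 0 \left(1 + 0\right)\right) 2 \cdot 36 = \left(-30 + 0 \cdot 1\right) 72 = \left(-30 + 0\right) 72 = \left(-30\right) 72 = -2160$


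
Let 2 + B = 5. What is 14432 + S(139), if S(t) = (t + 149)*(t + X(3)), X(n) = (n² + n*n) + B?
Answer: 60512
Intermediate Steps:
B = 3 (B = -2 + 5 = 3)
X(n) = 3 + 2*n² (X(n) = (n² + n*n) + 3 = (n² + n²) + 3 = 2*n² + 3 = 3 + 2*n²)
S(t) = (21 + t)*(149 + t) (S(t) = (t + 149)*(t + (3 + 2*3²)) = (149 + t)*(t + (3 + 2*9)) = (149 + t)*(t + (3 + 18)) = (149 + t)*(t + 21) = (149 + t)*(21 + t) = (21 + t)*(149 + t))
14432 + S(139) = 14432 + (3129 + 139² + 170*139) = 14432 + (3129 + 19321 + 23630) = 14432 + 46080 = 60512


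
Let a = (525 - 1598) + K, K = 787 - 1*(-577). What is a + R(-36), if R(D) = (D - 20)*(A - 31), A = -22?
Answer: 3259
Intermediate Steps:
K = 1364 (K = 787 + 577 = 1364)
R(D) = 1060 - 53*D (R(D) = (D - 20)*(-22 - 31) = (-20 + D)*(-53) = 1060 - 53*D)
a = 291 (a = (525 - 1598) + 1364 = -1073 + 1364 = 291)
a + R(-36) = 291 + (1060 - 53*(-36)) = 291 + (1060 + 1908) = 291 + 2968 = 3259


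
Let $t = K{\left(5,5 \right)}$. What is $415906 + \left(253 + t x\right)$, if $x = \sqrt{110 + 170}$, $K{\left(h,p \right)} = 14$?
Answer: $416159 + 28 \sqrt{70} \approx 4.1639 \cdot 10^{5}$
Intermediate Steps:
$t = 14$
$x = 2 \sqrt{70}$ ($x = \sqrt{280} = 2 \sqrt{70} \approx 16.733$)
$415906 + \left(253 + t x\right) = 415906 + \left(253 + 14 \cdot 2 \sqrt{70}\right) = 415906 + \left(253 + 28 \sqrt{70}\right) = 416159 + 28 \sqrt{70}$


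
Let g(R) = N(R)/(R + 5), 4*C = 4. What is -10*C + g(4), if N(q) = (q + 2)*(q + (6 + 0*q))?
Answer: -10/3 ≈ -3.3333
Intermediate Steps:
C = 1 (C = (¼)*4 = 1)
N(q) = (2 + q)*(6 + q) (N(q) = (2 + q)*(q + (6 + 0)) = (2 + q)*(q + 6) = (2 + q)*(6 + q))
g(R) = (12 + R² + 8*R)/(5 + R) (g(R) = (12 + R² + 8*R)/(R + 5) = (12 + R² + 8*R)/(5 + R))
-10*C + g(4) = -10*1 + (12 + 4² + 8*4)/(5 + 4) = -10 + (12 + 16 + 32)/9 = -10 + (⅑)*60 = -10 + 20/3 = -10/3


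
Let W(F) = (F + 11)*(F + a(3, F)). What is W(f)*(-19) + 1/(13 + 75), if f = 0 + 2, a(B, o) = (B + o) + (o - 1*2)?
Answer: -152151/88 ≈ -1729.0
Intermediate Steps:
a(B, o) = -2 + B + 2*o (a(B, o) = (B + o) + (o - 2) = (B + o) + (-2 + o) = -2 + B + 2*o)
f = 2
W(F) = (1 + 3*F)*(11 + F) (W(F) = (F + 11)*(F + (-2 + 3 + 2*F)) = (11 + F)*(F + (1 + 2*F)) = (11 + F)*(1 + 3*F) = (1 + 3*F)*(11 + F))
W(f)*(-19) + 1/(13 + 75) = (11 + 3*2² + 34*2)*(-19) + 1/(13 + 75) = (11 + 3*4 + 68)*(-19) + 1/88 = (11 + 12 + 68)*(-19) + 1/88 = 91*(-19) + 1/88 = -1729 + 1/88 = -152151/88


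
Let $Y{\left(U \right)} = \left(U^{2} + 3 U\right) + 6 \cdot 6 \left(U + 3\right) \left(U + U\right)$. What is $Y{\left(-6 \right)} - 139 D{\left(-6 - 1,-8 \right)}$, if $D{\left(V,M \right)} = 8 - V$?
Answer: $-771$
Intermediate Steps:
$Y{\left(U \right)} = U^{2} + 3 U + 72 U \left(3 + U\right)$ ($Y{\left(U \right)} = \left(U^{2} + 3 U\right) + 36 \left(3 + U\right) 2 U = \left(U^{2} + 3 U\right) + 36 \cdot 2 U \left(3 + U\right) = \left(U^{2} + 3 U\right) + 72 U \left(3 + U\right) = U^{2} + 3 U + 72 U \left(3 + U\right)$)
$Y{\left(-6 \right)} - 139 D{\left(-6 - 1,-8 \right)} = 73 \left(-6\right) \left(3 - 6\right) - 139 \left(8 - \left(-6 - 1\right)\right) = 73 \left(-6\right) \left(-3\right) - 139 \left(8 - \left(-6 - 1\right)\right) = 1314 - 139 \left(8 - -7\right) = 1314 - 139 \left(8 + 7\right) = 1314 - 2085 = -771$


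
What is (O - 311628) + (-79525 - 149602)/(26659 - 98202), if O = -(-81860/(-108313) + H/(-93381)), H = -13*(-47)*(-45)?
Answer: -75165486141478773322/241204273422793 ≈ -3.1163e+5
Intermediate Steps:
H = -27495 (H = 611*(-45) = -27495)
O = -3540744865/3371458751 (O = -(-81860/(-108313) - 27495/(-93381)) = -(-81860*(-1/108313) - 27495*(-1/93381)) = -(81860/108313 + 9165/31127) = -1*3540744865/3371458751 = -3540744865/3371458751 ≈ -1.0502)
(O - 311628) + (-79525 - 149602)/(26659 - 98202) = (-3540744865/3371458751 - 311628) + (-79525 - 149602)/(26659 - 98202) = -1050644488401493/3371458751 - 229127/(-71543) = -1050644488401493/3371458751 - 229127*(-1/71543) = -1050644488401493/3371458751 + 229127/71543 = -75165486141478773322/241204273422793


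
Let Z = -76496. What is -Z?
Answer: 76496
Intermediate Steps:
-Z = -1*(-76496) = 76496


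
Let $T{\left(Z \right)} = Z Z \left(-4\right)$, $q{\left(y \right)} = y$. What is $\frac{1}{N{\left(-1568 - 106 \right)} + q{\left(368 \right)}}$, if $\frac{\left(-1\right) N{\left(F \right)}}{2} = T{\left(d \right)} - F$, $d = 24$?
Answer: $\frac{1}{1628} \approx 0.00061425$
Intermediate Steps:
$T{\left(Z \right)} = - 4 Z^{2}$ ($T{\left(Z \right)} = Z^{2} \left(-4\right) = - 4 Z^{2}$)
$N{\left(F \right)} = 4608 + 2 F$ ($N{\left(F \right)} = - 2 \left(- 4 \cdot 24^{2} - F\right) = - 2 \left(\left(-4\right) 576 - F\right) = - 2 \left(-2304 - F\right) = 4608 + 2 F$)
$\frac{1}{N{\left(-1568 - 106 \right)} + q{\left(368 \right)}} = \frac{1}{\left(4608 + 2 \left(-1568 - 106\right)\right) + 368} = \frac{1}{\left(4608 + 2 \left(-1674\right)\right) + 368} = \frac{1}{\left(4608 - 3348\right) + 368} = \frac{1}{1260 + 368} = \frac{1}{1628}$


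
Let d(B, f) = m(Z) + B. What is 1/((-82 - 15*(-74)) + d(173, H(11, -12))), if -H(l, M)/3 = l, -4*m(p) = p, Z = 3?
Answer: 4/4801 ≈ 0.00083316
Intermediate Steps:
m(p) = -p/4
H(l, M) = -3*l
d(B, f) = -¾ + B (d(B, f) = -¼*3 + B = -¾ + B)
1/((-82 - 15*(-74)) + d(173, H(11, -12))) = 1/((-82 - 15*(-74)) + (-¾ + 173)) = 1/((-82 + 1110) + 689/4) = 1/(1028 + 689/4) = 1/(4801/4) = 4/4801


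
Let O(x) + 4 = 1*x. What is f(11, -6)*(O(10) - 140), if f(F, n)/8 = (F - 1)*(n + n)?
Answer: 128640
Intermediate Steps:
O(x) = -4 + x (O(x) = -4 + 1*x = -4 + x)
f(F, n) = 16*n*(-1 + F) (f(F, n) = 8*((F - 1)*(n + n)) = 8*((-1 + F)*(2*n)) = 8*(2*n*(-1 + F)) = 16*n*(-1 + F))
f(11, -6)*(O(10) - 140) = (16*(-6)*(-1 + 11))*((-4 + 10) - 140) = (16*(-6)*10)*(6 - 140) = -960*(-134) = 128640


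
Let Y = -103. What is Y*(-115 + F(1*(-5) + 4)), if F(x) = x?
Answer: 11948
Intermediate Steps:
Y*(-115 + F(1*(-5) + 4)) = -103*(-115 + (1*(-5) + 4)) = -103*(-115 + (-5 + 4)) = -103*(-115 - 1) = -103*(-116) = 11948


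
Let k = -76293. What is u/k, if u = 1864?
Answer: -1864/76293 ≈ -0.024432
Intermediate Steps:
u/k = 1864/(-76293) = 1864*(-1/76293) = -1864/76293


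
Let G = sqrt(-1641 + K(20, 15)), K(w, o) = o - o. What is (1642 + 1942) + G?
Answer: 3584 + I*sqrt(1641) ≈ 3584.0 + 40.509*I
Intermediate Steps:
K(w, o) = 0
G = I*sqrt(1641) (G = sqrt(-1641 + 0) = sqrt(-1641) = I*sqrt(1641) ≈ 40.509*I)
(1642 + 1942) + G = (1642 + 1942) + I*sqrt(1641) = 3584 + I*sqrt(1641)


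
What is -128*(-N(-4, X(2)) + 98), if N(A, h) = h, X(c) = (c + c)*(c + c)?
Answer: -10496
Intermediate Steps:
X(c) = 4*c² (X(c) = (2*c)*(2*c) = 4*c²)
-128*(-N(-4, X(2)) + 98) = -128*(-4*2² + 98) = -128*(-4*4 + 98) = -128*(-1*16 + 98) = -128*(-16 + 98) = -128*82 = -10496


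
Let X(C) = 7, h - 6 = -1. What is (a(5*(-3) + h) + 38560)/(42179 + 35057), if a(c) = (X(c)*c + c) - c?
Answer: 19245/38618 ≈ 0.49834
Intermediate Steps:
h = 5 (h = 6 - 1 = 5)
a(c) = 7*c (a(c) = (7*c + c) - c = 8*c - c = 7*c)
(a(5*(-3) + h) + 38560)/(42179 + 35057) = (7*(5*(-3) + 5) + 38560)/(42179 + 35057) = (7*(-15 + 5) + 38560)/77236 = (7*(-10) + 38560)*(1/77236) = (-70 + 38560)*(1/77236) = 38490*(1/77236) = 19245/38618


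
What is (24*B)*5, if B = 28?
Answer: 3360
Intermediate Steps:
(24*B)*5 = (24*28)*5 = 672*5 = 3360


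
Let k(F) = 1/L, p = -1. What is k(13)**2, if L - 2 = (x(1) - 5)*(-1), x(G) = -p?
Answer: 1/36 ≈ 0.027778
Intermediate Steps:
x(G) = 1 (x(G) = -1*(-1) = 1)
L = 6 (L = 2 + (1 - 5)*(-1) = 2 - 4*(-1) = 2 + 4 = 6)
k(F) = 1/6
k(13)**2 = (1/6)**2 = 1/36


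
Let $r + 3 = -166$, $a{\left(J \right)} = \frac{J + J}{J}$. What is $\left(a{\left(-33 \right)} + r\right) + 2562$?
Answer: $2395$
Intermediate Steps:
$a{\left(J \right)} = 2$ ($a{\left(J \right)} = \frac{2 J}{J} = 2$)
$r = -169$ ($r = -3 - 166 = -169$)
$\left(a{\left(-33 \right)} + r\right) + 2562 = \left(2 - 169\right) + 2562 = -167 + 2562 = 2395$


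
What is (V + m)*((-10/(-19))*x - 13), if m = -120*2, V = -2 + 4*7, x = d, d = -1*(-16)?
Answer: 18618/19 ≈ 979.89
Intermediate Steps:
d = 16
x = 16
V = 26 (V = -2 + 28 = 26)
m = -240
(V + m)*((-10/(-19))*x - 13) = (26 - 240)*(-10/(-19)*16 - 13) = -214*(-10*(-1/19)*16 - 13) = -214*((10/19)*16 - 13) = -214*(160/19 - 13) = -214*(-87/19) = 18618/19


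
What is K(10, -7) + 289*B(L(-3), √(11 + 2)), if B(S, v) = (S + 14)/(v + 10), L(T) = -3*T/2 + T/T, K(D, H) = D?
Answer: 19075/29 - 3757*√13/58 ≈ 424.21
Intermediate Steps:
L(T) = 1 - 3*T/2 (L(T) = -3*T*(½) + 1 = -3*T/2 + 1 = 1 - 3*T/2)
B(S, v) = (14 + S)/(10 + v)
K(10, -7) + 289*B(L(-3), √(11 + 2)) = 10 + 289*((14 + (1 - 3/2*(-3)))/(10 + √(11 + 2))) = 10 + 289*((14 + (1 + 9/2))/(10 + √13)) = 10 + 289*((14 + 11/2)/(10 + √13)) = 10 + 289*((39/2)/(10 + √13)) = 10 + 289*(39/(2*(10 + √13))) = 10 + 11271/(2*(10 + √13))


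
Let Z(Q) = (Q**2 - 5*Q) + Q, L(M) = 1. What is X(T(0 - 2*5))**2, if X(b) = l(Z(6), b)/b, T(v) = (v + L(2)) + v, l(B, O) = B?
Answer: 144/361 ≈ 0.39889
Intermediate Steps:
Z(Q) = Q**2 - 4*Q
T(v) = 1 + 2*v (T(v) = (v + 1) + v = (1 + v) + v = 1 + 2*v)
X(b) = 12/b (X(b) = (6*(-4 + 6))/b = (6*2)/b = 12/b)
X(T(0 - 2*5))**2 = (12/(1 + 2*(0 - 2*5)))**2 = (12/(1 + 2*(0 - 10)))**2 = (12/(1 + 2*(-10)))**2 = (12/(1 - 20))**2 = (12/(-19))**2 = (12*(-1/19))**2 = (-12/19)**2 = 144/361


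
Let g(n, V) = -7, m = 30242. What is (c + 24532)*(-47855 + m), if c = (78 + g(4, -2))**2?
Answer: -520869249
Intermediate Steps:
c = 5041 (c = (78 - 7)**2 = 71**2 = 5041)
(c + 24532)*(-47855 + m) = (5041 + 24532)*(-47855 + 30242) = 29573*(-17613) = -520869249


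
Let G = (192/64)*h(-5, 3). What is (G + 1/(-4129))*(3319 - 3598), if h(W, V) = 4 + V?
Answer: -24191532/4129 ≈ -5858.9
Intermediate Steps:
G = 21 (G = (192/64)*(4 + 3) = (192*(1/64))*7 = 3*7 = 21)
(G + 1/(-4129))*(3319 - 3598) = (21 + 1/(-4129))*(3319 - 3598) = (21 - 1/4129)*(-279) = (86708/4129)*(-279) = -24191532/4129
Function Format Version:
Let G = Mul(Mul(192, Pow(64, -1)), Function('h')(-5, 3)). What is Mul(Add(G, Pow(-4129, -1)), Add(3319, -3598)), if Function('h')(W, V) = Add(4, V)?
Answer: Rational(-24191532, 4129) ≈ -5858.9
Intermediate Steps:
G = 21 (G = Mul(Mul(192, Pow(64, -1)), Add(4, 3)) = Mul(Mul(192, Rational(1, 64)), 7) = Mul(3, 7) = 21)
Mul(Add(G, Pow(-4129, -1)), Add(3319, -3598)) = Mul(Add(21, Pow(-4129, -1)), Add(3319, -3598)) = Mul(Add(21, Rational(-1, 4129)), -279) = Mul(Rational(86708, 4129), -279) = Rational(-24191532, 4129)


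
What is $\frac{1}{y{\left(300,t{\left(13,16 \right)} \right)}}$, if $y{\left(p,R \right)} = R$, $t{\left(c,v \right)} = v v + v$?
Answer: $\frac{1}{272} \approx 0.0036765$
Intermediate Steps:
$t{\left(c,v \right)} = v + v^{2}$ ($t{\left(c,v \right)} = v^{2} + v = v + v^{2}$)
$\frac{1}{y{\left(300,t{\left(13,16 \right)} \right)}} = \frac{1}{16 \left(1 + 16\right)} = \frac{1}{16 \cdot 17} = \frac{1}{272}$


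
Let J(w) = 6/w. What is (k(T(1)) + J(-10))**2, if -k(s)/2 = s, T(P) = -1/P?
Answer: 49/25 ≈ 1.9600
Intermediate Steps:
k(s) = -2*s
(k(T(1)) + J(-10))**2 = (-(-2)/1 + 6/(-10))**2 = (-(-2) + 6*(-1/10))**2 = (-2*(-1) - 3/5)**2 = (2 - 3/5)**2 = (7/5)**2 = 49/25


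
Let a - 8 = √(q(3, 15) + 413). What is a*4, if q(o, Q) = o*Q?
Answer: 32 + 4*√458 ≈ 117.60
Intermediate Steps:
q(o, Q) = Q*o
a = 8 + √458 (a = 8 + √(15*3 + 413) = 8 + √(45 + 413) = 8 + √458 ≈ 29.401)
a*4 = (8 + √458)*4 = 32 + 4*√458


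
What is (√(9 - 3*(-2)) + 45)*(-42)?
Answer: -1890 - 42*√15 ≈ -2052.7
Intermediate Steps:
(√(9 - 3*(-2)) + 45)*(-42) = (√(9 + 6) + 45)*(-42) = (√15 + 45)*(-42) = (45 + √15)*(-42) = -1890 - 42*√15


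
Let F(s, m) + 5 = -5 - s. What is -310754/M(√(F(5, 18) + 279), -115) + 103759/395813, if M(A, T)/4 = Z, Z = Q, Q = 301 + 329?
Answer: -61369500161/498724380 ≈ -123.05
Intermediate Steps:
Q = 630
F(s, m) = -10 - s (F(s, m) = -5 + (-5 - s) = -10 - s)
Z = 630
M(A, T) = 2520 (M(A, T) = 4*630 = 2520)
-310754/M(√(F(5, 18) + 279), -115) + 103759/395813 = -310754/2520 + 103759/395813 = -310754*1/2520 + 103759*(1/395813) = -155377/1260 + 103759/395813 = -61369500161/498724380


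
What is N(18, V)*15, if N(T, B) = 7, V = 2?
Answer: 105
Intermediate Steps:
N(18, V)*15 = 7*15 = 105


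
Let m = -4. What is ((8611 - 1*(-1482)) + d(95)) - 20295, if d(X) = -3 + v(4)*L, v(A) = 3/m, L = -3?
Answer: -40811/4 ≈ -10203.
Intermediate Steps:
v(A) = -¾ (v(A) = 3/(-4) = 3*(-¼) = -¾)
d(X) = -¾ (d(X) = -3 - ¾*(-3) = -3 + 9/4 = -¾)
((8611 - 1*(-1482)) + d(95)) - 20295 = ((8611 - 1*(-1482)) - ¾) - 20295 = ((8611 + 1482) - ¾) - 20295 = (10093 - ¾) - 20295 = 40369/4 - 20295 = -40811/4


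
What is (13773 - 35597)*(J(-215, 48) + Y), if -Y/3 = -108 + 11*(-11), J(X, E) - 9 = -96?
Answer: -13094400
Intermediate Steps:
J(X, E) = -87 (J(X, E) = 9 - 96 = -87)
Y = 687 (Y = -3*(-108 + 11*(-11)) = -3*(-108 - 121) = -3*(-229) = 687)
(13773 - 35597)*(J(-215, 48) + Y) = (13773 - 35597)*(-87 + 687) = -21824*600 = -13094400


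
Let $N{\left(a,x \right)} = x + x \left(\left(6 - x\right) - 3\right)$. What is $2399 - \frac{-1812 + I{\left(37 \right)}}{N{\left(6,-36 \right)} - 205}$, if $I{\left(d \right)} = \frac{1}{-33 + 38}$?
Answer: $\frac{19722716}{8225} \approx 2397.9$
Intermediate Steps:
$I{\left(d \right)} = \frac{1}{5}$
$N{\left(a,x \right)} = x + x \left(3 - x\right)$ ($N{\left(a,x \right)} = x + x \left(\left(6 - x\right) - 3\right) = x + x \left(3 - x\right)$)
$2399 - \frac{-1812 + I{\left(37 \right)}}{N{\left(6,-36 \right)} - 205} = 2399 - \frac{-1812 + \frac{1}{5}}{- 36 \left(4 - -36\right) - 205} = 2399 - - \frac{9059}{5 \left(- 36 \left(4 + 36\right) - 205\right)} = 2399 - - \frac{9059}{5 \left(\left(-36\right) 40 - 205\right)} = 2399 - - \frac{9059}{5 \left(-1440 - 205\right)} = 2399 - - \frac{9059}{5 \left(-1645\right)} = 2399 - \left(- \frac{9059}{5}\right) \left(- \frac{1}{1645}\right) = 2399 - \frac{9059}{8225} = \frac{19722716}{8225}$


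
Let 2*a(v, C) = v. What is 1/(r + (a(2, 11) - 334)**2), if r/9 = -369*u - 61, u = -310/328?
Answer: 4/453915 ≈ 8.8122e-6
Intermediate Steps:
u = -155/164 (u = -310*1/328 = -155/164 ≈ -0.94512)
r = 10359/4 (r = 9*(-369*(-155/164) - 61) = 9*(1395/4 - 61) = 9*(1151/4) = 10359/4 ≈ 2589.8)
a(v, C) = v/2
1/(r + (a(2, 11) - 334)**2) = 1/(10359/4 + ((1/2)*2 - 334)**2) = 1/(10359/4 + (1 - 334)**2) = 1/(10359/4 + (-333)**2) = 1/(10359/4 + 110889) = 1/(453915/4) = 4/453915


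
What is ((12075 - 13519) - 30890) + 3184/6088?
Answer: -24605776/761 ≈ -32333.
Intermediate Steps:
((12075 - 13519) - 30890) + 3184/6088 = (-1444 - 30890) + 3184*(1/6088) = -32334 + 398/761 = -24605776/761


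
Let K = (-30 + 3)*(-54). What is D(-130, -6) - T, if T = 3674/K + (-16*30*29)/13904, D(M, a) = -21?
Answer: -14265644/633501 ≈ -22.519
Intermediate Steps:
K = 1458 (K = -27*(-54) = 1458)
T = 962123/633501 (T = 3674/1458 + (-16*30*29)/13904 = 3674*(1/1458) - 480*29*(1/13904) = 1837/729 - 13920*1/13904 = 1837/729 - 870/869 = 962123/633501 ≈ 1.5187)
D(-130, -6) - T = -21 - 1*962123/633501 = -21 - 962123/633501 = -14265644/633501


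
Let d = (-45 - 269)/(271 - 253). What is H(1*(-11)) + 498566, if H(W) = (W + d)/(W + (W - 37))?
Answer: 264738802/531 ≈ 4.9857e+5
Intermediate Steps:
d = -157/9 (d = -314/18 = -314*1/18 = -157/9 ≈ -17.444)
H(W) = (-157/9 + W)/(-37 + 2*W) (H(W) = (W - 157/9)/(W + (W - 37)) = (-157/9 + W)/(W + (-37 + W)) = (-157/9 + W)/(-37 + 2*W))
H(1*(-11)) + 498566 = (-157 + 9*(1*(-11)))/(9*(-37 + 2*(1*(-11)))) + 498566 = (-157 + 9*(-11))/(9*(-37 + 2*(-11))) + 498566 = (-157 - 99)/(9*(-37 - 22)) + 498566 = (⅑)*(-256)/(-59) + 498566 = (⅑)*(-1/59)*(-256) + 498566 = 256/531 + 498566 = 264738802/531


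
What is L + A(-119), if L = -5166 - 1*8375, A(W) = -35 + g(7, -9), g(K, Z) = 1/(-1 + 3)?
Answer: -27151/2 ≈ -13576.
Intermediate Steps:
g(K, Z) = ½ (g(K, Z) = 1/2 = ½)
A(W) = -69/2 (A(W) = -35 + ½ = -69/2)
L = -13541 (L = -5166 - 8375 = -13541)
L + A(-119) = -13541 - 69/2 = -27151/2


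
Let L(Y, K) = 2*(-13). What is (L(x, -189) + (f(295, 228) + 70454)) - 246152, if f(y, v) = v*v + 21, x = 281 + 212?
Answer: -123719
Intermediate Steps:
x = 493
f(y, v) = 21 + v² (f(y, v) = v² + 21 = 21 + v²)
L(Y, K) = -26
(L(x, -189) + (f(295, 228) + 70454)) - 246152 = (-26 + ((21 + 228²) + 70454)) - 246152 = (-26 + ((21 + 51984) + 70454)) - 246152 = (-26 + (52005 + 70454)) - 246152 = (-26 + 122459) - 246152 = 122433 - 246152 = -123719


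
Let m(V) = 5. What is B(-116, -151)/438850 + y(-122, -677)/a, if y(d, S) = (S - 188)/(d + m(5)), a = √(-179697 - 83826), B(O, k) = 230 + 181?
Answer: 411/438850 - 865*I*√263523/30832191 ≈ 0.00093654 - 0.014402*I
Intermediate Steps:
B(O, k) = 411
a = I*√263523 (a = √(-263523) = I*√263523 ≈ 513.34*I)
y(d, S) = (-188 + S)/(5 + d) (y(d, S) = (S - 188)/(d + 5) = (-188 + S)/(5 + d))
B(-116, -151)/438850 + y(-122, -677)/a = 411/438850 + ((-188 - 677)/(5 - 122))/((I*√263523)) = 411*(1/438850) + (-865/(-117))*(-I*√263523/263523) = 411/438850 + (-1/117*(-865))*(-I*√263523/263523) = 411/438850 + 865*(-I*√263523/263523)/117 = 411/438850 - 865*I*√263523/30832191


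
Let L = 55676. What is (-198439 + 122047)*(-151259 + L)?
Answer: 7301776536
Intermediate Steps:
(-198439 + 122047)*(-151259 + L) = (-198439 + 122047)*(-151259 + 55676) = -76392*(-95583) = 7301776536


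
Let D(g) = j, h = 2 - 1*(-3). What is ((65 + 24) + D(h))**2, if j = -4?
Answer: 7225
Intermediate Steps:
h = 5 (h = 2 + 3 = 5)
D(g) = -4
((65 + 24) + D(h))**2 = ((65 + 24) - 4)**2 = (89 - 4)**2 = 85**2 = 7225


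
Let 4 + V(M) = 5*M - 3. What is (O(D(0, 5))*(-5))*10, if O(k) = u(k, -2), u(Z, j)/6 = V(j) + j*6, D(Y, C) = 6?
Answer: 8700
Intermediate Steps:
V(M) = -7 + 5*M (V(M) = -4 + (5*M - 3) = -4 + (-3 + 5*M) = -7 + 5*M)
u(Z, j) = -42 + 66*j (u(Z, j) = 6*((-7 + 5*j) + j*6) = 6*((-7 + 5*j) + 6*j) = 6*(-7 + 11*j) = -42 + 66*j)
O(k) = -174 (O(k) = -42 + 66*(-2) = -42 - 132 = -174)
(O(D(0, 5))*(-5))*10 = -174*(-5)*10 = 870*10 = 8700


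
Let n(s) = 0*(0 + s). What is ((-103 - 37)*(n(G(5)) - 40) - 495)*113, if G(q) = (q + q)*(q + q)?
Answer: 576865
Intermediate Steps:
G(q) = 4*q**2 (G(q) = (2*q)*(2*q) = 4*q**2)
n(s) = 0 (n(s) = 0*s = 0)
((-103 - 37)*(n(G(5)) - 40) - 495)*113 = ((-103 - 37)*(0 - 40) - 495)*113 = (-140*(-40) - 495)*113 = (5600 - 495)*113 = 5105*113 = 576865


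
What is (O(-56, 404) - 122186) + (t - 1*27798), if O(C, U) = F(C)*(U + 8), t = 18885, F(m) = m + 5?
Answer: -152111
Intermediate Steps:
F(m) = 5 + m
O(C, U) = (5 + C)*(8 + U) (O(C, U) = (5 + C)*(U + 8) = (5 + C)*(8 + U))
(O(-56, 404) - 122186) + (t - 1*27798) = ((5 - 56)*(8 + 404) - 122186) + (18885 - 1*27798) = (-51*412 - 122186) + (18885 - 27798) = (-21012 - 122186) - 8913 = -143198 - 8913 = -152111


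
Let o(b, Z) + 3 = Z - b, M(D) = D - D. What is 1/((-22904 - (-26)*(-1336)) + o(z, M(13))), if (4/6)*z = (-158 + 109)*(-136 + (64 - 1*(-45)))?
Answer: -2/119255 ≈ -1.6771e-5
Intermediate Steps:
z = 3969/2 (z = 3*((-158 + 109)*(-136 + (64 - 1*(-45))))/2 = 3*(-49*(-136 + (64 + 45)))/2 = 3*(-49*(-136 + 109))/2 = 3*(-49*(-27))/2 = (3/2)*1323 = 3969/2 ≈ 1984.5)
M(D) = 0
o(b, Z) = -3 + Z - b (o(b, Z) = -3 + (Z - b) = -3 + Z - b)
1/((-22904 - (-26)*(-1336)) + o(z, M(13))) = 1/((-22904 - (-26)*(-1336)) + (-3 + 0 - 1*3969/2)) = 1/((-22904 - 1*34736) + (-3 + 0 - 3969/2)) = 1/((-22904 - 34736) - 3975/2) = 1/(-57640 - 3975/2) = 1/(-119255/2) = -2/119255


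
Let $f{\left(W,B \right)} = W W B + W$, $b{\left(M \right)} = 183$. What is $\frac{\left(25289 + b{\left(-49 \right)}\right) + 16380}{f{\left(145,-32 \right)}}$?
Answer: $- \frac{41852}{672655} \approx -0.062219$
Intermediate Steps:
$f{\left(W,B \right)} = W + B W^{2}$ ($f{\left(W,B \right)} = W^{2} B + W = B W^{2} + W = W + B W^{2}$)
$\frac{\left(25289 + b{\left(-49 \right)}\right) + 16380}{f{\left(145,-32 \right)}} = \frac{\left(25289 + 183\right) + 16380}{145 \left(1 - 4640\right)} = \frac{25472 + 16380}{145 \left(1 - 4640\right)} = \frac{41852}{145 \left(-4639\right)} = \frac{41852}{-672655} = 41852 \left(- \frac{1}{672655}\right) = - \frac{41852}{672655}$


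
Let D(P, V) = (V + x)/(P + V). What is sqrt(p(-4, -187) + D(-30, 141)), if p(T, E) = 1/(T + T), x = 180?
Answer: 3*sqrt(6734)/148 ≈ 1.6634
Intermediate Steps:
D(P, V) = (180 + V)/(P + V) (D(P, V) = (V + 180)/(P + V) = (180 + V)/(P + V))
p(T, E) = 1/(2*T)
sqrt(p(-4, -187) + D(-30, 141)) = sqrt((1/2)/(-4) + (180 + 141)/(-30 + 141)) = sqrt((1/2)*(-1/4) + 321/111) = sqrt(-1/8 + (1/111)*321) = sqrt(-1/8 + 107/37) = sqrt(819/296) = 3*sqrt(6734)/148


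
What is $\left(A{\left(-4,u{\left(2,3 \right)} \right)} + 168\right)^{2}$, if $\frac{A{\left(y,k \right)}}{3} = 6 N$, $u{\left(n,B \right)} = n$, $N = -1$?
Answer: $22500$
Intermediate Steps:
$A{\left(y,k \right)} = -18$ ($A{\left(y,k \right)} = 3 \cdot 6 \left(-1\right) = 3 \left(-6\right) = -18$)
$\left(A{\left(-4,u{\left(2,3 \right)} \right)} + 168\right)^{2} = \left(-18 + 168\right)^{2} = 150^{2} = 22500$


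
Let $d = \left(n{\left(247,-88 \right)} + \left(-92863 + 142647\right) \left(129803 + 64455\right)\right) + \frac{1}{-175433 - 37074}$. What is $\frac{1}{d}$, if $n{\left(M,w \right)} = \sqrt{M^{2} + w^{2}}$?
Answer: $\frac{436732168178685060821}{4223610713317117086723874107512} - \frac{45159225049 \sqrt{68753}}{4223610713317117086723874107512} \approx 1.034 \cdot 10^{-10}$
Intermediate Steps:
$d = \frac{2055142504381903}{212507} + \sqrt{68753}$ ($d = \left(\sqrt{247^{2} + \left(-88\right)^{2}} + \left(-92863 + 142647\right) \left(129803 + 64455\right)\right) + \frac{1}{-175433 - 37074} = \left(\sqrt{61009 + 7744} + 49784 \cdot 194258\right) + \frac{1}{-212507} = \left(\sqrt{68753} + 9670940272\right) - \frac{1}{212507} = \left(9670940272 + \sqrt{68753}\right) - \frac{1}{212507} = \frac{2055142504381903}{212507} + \sqrt{68753} \approx 9.6709 \cdot 10^{9}$)
$\frac{1}{d} = \frac{1}{\frac{2055142504381903}{212507} + \sqrt{68753}}$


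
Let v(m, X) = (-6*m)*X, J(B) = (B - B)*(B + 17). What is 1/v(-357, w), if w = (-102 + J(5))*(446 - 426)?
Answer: -1/4369680 ≈ -2.2885e-7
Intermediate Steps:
J(B) = 0 (J(B) = 0*(17 + B) = 0)
w = -2040 (w = (-102 + 0)*(446 - 426) = -102*20 = -2040)
v(m, X) = -6*X*m
1/v(-357, w) = 1/(-6*(-2040)*(-357)) = 1/(-4369680) = -1/4369680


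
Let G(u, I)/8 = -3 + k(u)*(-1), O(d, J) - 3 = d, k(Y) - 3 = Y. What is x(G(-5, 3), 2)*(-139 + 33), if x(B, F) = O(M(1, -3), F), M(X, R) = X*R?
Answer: 0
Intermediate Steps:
M(X, R) = R*X
k(Y) = 3 + Y
O(d, J) = 3 + d
G(u, I) = -48 - 8*u (G(u, I) = 8*(-3 + (3 + u)*(-1)) = 8*(-3 + (-3 - u)) = 8*(-6 - u) = -48 - 8*u)
x(B, F) = 0 (x(B, F) = 3 - 3*1 = 3 - 3 = 0)
x(G(-5, 3), 2)*(-139 + 33) = 0*(-139 + 33) = 0*(-106) = 0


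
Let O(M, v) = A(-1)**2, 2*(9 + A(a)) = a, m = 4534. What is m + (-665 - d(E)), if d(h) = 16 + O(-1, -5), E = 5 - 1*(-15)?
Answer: 15051/4 ≈ 3762.8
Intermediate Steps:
A(a) = -9 + a/2
E = 20 (E = 5 + 15 = 20)
O(M, v) = 361/4 (O(M, v) = (-9 + (1/2)*(-1))**2 = (-9 - 1/2)**2 = (-19/2)**2 = 361/4)
d(h) = 425/4 (d(h) = 16 + 361/4 = 425/4)
m + (-665 - d(E)) = 4534 + (-665 - 1*425/4) = 4534 + (-665 - 425/4) = 4534 - 3085/4 = 15051/4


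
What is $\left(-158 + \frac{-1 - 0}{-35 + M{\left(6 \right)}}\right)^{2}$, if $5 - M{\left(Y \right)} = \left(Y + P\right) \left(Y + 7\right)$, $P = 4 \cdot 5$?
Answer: $\frac{3380608449}{135424} \approx 24963.0$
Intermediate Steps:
$P = 20$
$M{\left(Y \right)} = 5 - \left(7 + Y\right) \left(20 + Y\right)$ ($M{\left(Y \right)} = 5 - \left(Y + 20\right) \left(Y + 7\right) = 5 - \left(20 + Y\right) \left(7 + Y\right) = 5 - \left(7 + Y\right) \left(20 + Y\right)$)
$\left(-158 + \frac{-1 - 0}{-35 + M{\left(6 \right)}}\right)^{2} = \left(-158 + \frac{-1 - 0}{-35 - 333}\right)^{2} = \left(-158 + \frac{-1 + \left(-4 + 4\right)}{-35 - 333}\right)^{2} = \left(-158 + \frac{-1 + 0}{-35 - 333}\right)^{2} = \left(-158 - \frac{1}{-35 - 333}\right)^{2} = \left(-158 - \frac{1}{-368}\right)^{2} = \left(-158 - - \frac{1}{368}\right)^{2} = \left(-158 + \frac{1}{368}\right)^{2} = \left(- \frac{58143}{368}\right)^{2} = \frac{3380608449}{135424}$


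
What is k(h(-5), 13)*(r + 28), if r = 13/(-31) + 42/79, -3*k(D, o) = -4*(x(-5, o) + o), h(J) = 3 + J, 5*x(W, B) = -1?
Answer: 5874944/12245 ≈ 479.78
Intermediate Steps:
x(W, B) = -⅕ (x(W, B) = (⅕)*(-1) = -⅕)
k(D, o) = -4/15 + 4*o/3 (k(D, o) = -(-4)*(-⅕ + o)/3 = -(⅘ - 4*o)/3 = -4/15 + 4*o/3)
r = 275/2449 (r = 13*(-1/31) + 42*(1/79) = -13/31 + 42/79 = 275/2449 ≈ 0.11229)
k(h(-5), 13)*(r + 28) = (-4/15 + (4/3)*13)*(275/2449 + 28) = (-4/15 + 52/3)*(68847/2449) = (256/15)*(68847/2449) = 5874944/12245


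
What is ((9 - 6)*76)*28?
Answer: 6384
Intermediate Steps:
((9 - 6)*76)*28 = (3*76)*28 = 228*28 = 6384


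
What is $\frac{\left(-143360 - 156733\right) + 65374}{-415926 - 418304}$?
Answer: $\frac{234719}{834230} \approx 0.28136$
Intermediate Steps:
$\frac{\left(-143360 - 156733\right) + 65374}{-415926 - 418304} = \frac{\left(-143360 - 156733\right) + 65374}{-834230} = \left(-300093 + 65374\right) \left(- \frac{1}{834230}\right) = \left(-234719\right) \left(- \frac{1}{834230}\right) = \frac{234719}{834230}$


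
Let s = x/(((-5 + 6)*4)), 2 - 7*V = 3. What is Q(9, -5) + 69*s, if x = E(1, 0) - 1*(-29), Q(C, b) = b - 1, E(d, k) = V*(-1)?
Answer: 3477/7 ≈ 496.71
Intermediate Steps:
V = -1/7 (V = 2/7 - 1/7*3 = 2/7 - 3/7 = -1/7 ≈ -0.14286)
E(d, k) = 1/7 (E(d, k) = -1/7*(-1) = 1/7)
Q(C, b) = -1 + b
x = 204/7 (x = 1/7 - 1*(-29) = 1/7 + 29 = 204/7 ≈ 29.143)
s = 51/7 (s = 204/(7*(((-5 + 6)*4))) = 204/(7*((1*4))) = (204/7)/4 = (204/7)*(1/4) = 51/7 ≈ 7.2857)
Q(9, -5) + 69*s = (-1 - 5) + 69*(51/7) = -6 + 3519/7 = 3477/7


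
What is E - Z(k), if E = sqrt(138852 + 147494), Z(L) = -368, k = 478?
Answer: 368 + sqrt(286346) ≈ 903.11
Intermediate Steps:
E = sqrt(286346) ≈ 535.11
E - Z(k) = sqrt(286346) - 1*(-368) = sqrt(286346) + 368 = 368 + sqrt(286346)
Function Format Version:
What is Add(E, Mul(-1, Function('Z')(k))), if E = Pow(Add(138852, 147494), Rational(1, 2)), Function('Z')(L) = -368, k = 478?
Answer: Add(368, Pow(286346, Rational(1, 2))) ≈ 903.11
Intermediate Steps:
E = Pow(286346, Rational(1, 2)) ≈ 535.11
Add(E, Mul(-1, Function('Z')(k))) = Add(Pow(286346, Rational(1, 2)), Mul(-1, -368)) = Add(Pow(286346, Rational(1, 2)), 368) = Add(368, Pow(286346, Rational(1, 2)))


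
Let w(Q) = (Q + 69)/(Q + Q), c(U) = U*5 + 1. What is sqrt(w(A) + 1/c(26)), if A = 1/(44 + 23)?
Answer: sqrt(39676363)/131 ≈ 48.083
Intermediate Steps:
c(U) = 1 + 5*U (c(U) = 5*U + 1 = 1 + 5*U)
A = 1/67 ≈ 0.014925
w(Q) = (69 + Q)/(2*Q) (w(Q) = (69 + Q)/((2*Q)) = (69 + Q)*(1/(2*Q)) = (69 + Q)/(2*Q))
sqrt(w(A) + 1/c(26)) = sqrt((69 + 1/67)/(2*(1/67)) + 1/(1 + 5*26)) = sqrt((1/2)*67*(4624/67) + 1/(1 + 130)) = sqrt(2312 + 1/131) = sqrt(302873/131) = sqrt(39676363)/131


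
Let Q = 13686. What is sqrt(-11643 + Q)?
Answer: 3*sqrt(227) ≈ 45.200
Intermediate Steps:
sqrt(-11643 + Q) = sqrt(-11643 + 13686) = sqrt(2043) = 3*sqrt(227)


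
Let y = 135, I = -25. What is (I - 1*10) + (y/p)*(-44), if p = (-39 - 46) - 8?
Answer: 895/31 ≈ 28.871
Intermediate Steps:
p = -93 (p = -85 - 8 = -93)
(I - 1*10) + (y/p)*(-44) = (-25 - 1*10) + (135/(-93))*(-44) = (-25 - 10) + (135*(-1/93))*(-44) = -35 - 45/31*(-44) = -35 + 1980/31 = 895/31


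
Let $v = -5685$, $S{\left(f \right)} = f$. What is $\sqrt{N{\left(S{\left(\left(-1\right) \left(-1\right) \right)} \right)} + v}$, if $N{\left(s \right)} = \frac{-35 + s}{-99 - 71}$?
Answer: $\frac{2 i \sqrt{35530}}{5} \approx 75.398 i$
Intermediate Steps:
$N{\left(s \right)} = \frac{7}{34} - \frac{s}{170}$ ($N{\left(s \right)} = \frac{-35 + s}{-170} = \left(-35 + s\right) \left(- \frac{1}{170}\right) = \frac{7}{34} - \frac{s}{170}$)
$\sqrt{N{\left(S{\left(\left(-1\right) \left(-1\right) \right)} \right)} + v} = \sqrt{\left(\frac{7}{34} - \frac{\left(-1\right) \left(-1\right)}{170}\right) - 5685} = \sqrt{\left(\frac{7}{34} - \frac{1}{170}\right) - 5685} = \sqrt{\frac{1}{5} - 5685} = \sqrt{- \frac{28424}{5}} = \frac{2 i \sqrt{35530}}{5}$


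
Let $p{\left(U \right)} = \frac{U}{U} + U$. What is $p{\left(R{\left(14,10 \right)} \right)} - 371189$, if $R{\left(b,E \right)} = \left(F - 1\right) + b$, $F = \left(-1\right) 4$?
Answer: $-371179$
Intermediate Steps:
$F = -4$
$R{\left(b,E \right)} = -5 + b$ ($R{\left(b,E \right)} = \left(-4 - 1\right) + b = -5 + b$)
$p{\left(U \right)} = 1 + U$
$p{\left(R{\left(14,10 \right)} \right)} - 371189 = \left(1 + \left(-5 + 14\right)\right) - 371189 = \left(1 + 9\right) - 371189 = 10 - 371189 = -371179$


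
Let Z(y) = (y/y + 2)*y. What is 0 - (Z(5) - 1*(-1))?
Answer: -16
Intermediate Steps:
Z(y) = 3*y (Z(y) = (1 + 2)*y = 3*y)
0 - (Z(5) - 1*(-1)) = 0 - (3*5 - 1*(-1)) = 0 - (15 + 1) = 0 - 1*16 = 0 - 16 = -16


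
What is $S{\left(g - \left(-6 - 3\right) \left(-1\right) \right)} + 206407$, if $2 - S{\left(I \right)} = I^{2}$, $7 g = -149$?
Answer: $\frac{10069097}{49} \approx 2.0549 \cdot 10^{5}$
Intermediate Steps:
$g = - \frac{149}{7}$ ($g = \frac{1}{7} \left(-149\right) = - \frac{149}{7} \approx -21.286$)
$S{\left(I \right)} = 2 - I^{2}$
$S{\left(g - \left(-6 - 3\right) \left(-1\right) \right)} + 206407 = \left(2 - \left(- \frac{149}{7} - \left(-6 - 3\right) \left(-1\right)\right)^{2}\right) + 206407 = \left(2 - \left(- \frac{149}{7} - \left(-9\right) \left(-1\right)\right)^{2}\right) + 206407 = \left(2 - \left(- \frac{149}{7} - 9\right)^{2}\right) + 206407 = \left(2 - \left(- \frac{212}{7}\right)^{2}\right) + 206407 = \left(2 - \frac{44944}{49}\right) + 206407 = - \frac{44846}{49} + 206407 = \frac{10069097}{49}$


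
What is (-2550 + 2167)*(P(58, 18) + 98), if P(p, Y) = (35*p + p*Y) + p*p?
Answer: -2503288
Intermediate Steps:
P(p, Y) = p² + 35*p + Y*p (P(p, Y) = (35*p + Y*p) + p² = p² + 35*p + Y*p)
(-2550 + 2167)*(P(58, 18) + 98) = (-2550 + 2167)*(58*(35 + 18 + 58) + 98) = -383*(58*111 + 98) = -383*(6438 + 98) = -383*6536 = -2503288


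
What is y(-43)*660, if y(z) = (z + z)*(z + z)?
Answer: 4881360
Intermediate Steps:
y(z) = 4*z**2 (y(z) = (2*z)*(2*z) = 4*z**2)
y(-43)*660 = (4*(-43)**2)*660 = (4*1849)*660 = 7396*660 = 4881360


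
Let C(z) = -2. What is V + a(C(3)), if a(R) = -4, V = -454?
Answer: -458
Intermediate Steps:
V + a(C(3)) = -454 - 4 = -458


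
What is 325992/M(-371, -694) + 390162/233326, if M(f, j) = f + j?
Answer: -12607814477/41415365 ≈ -304.42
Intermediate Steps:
325992/M(-371, -694) + 390162/233326 = 325992/(-371 - 694) + 390162/233326 = 325992/(-1065) + 390162*(1/233326) = 325992*(-1/1065) + 195081/116663 = -108664/355 + 195081/116663 = -12607814477/41415365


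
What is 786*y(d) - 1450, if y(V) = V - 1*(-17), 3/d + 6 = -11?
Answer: 200146/17 ≈ 11773.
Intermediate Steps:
d = -3/17 (d = 3/(-6 - 11) = 3/(-17) = 3*(-1/17) = -3/17 ≈ -0.17647)
y(V) = 17 + V (y(V) = V + 17 = 17 + V)
786*y(d) - 1450 = 786*(17 - 3/17) - 1450 = 786*(286/17) - 1450 = 224796/17 - 1450 = 200146/17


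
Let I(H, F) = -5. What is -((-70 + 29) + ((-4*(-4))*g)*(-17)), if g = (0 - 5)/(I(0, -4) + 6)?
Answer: -1319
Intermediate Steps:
g = -5 (g = (0 - 5)/(-5 + 6) = -5/1 = -5*1 = -5)
-((-70 + 29) + ((-4*(-4))*g)*(-17)) = -((-70 + 29) + (-4*(-4)*(-5))*(-17)) = -(-41 + (16*(-5))*(-17)) = -(-41 - 80*(-17)) = -(-41 + 1360) = -1*1319 = -1319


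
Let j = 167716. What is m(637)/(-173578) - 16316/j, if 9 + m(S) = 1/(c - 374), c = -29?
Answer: -142590910187/1466507320343 ≈ -0.097232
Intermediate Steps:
m(S) = -3628/403 (m(S) = -9 + 1/(-29 - 374) = -9 + 1/(-403) = -9 - 1/403 = -3628/403)
m(637)/(-173578) - 16316/j = -3628/403/(-173578) - 16316/167716 = -3628/403*(-1/173578) - 16316*1/167716 = 1814/34975967 - 4079/41929 = -142590910187/1466507320343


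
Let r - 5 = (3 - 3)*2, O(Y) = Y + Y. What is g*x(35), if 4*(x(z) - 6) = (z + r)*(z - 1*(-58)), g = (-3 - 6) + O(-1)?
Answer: -10296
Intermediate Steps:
O(Y) = 2*Y
g = -11 (g = (-3 - 6) + 2*(-1) = -9 - 2 = -11)
r = 5 (r = 5 + (3 - 3)*2 = 5 + 0*2 = 5 + 0 = 5)
x(z) = 6 + (5 + z)*(58 + z)/4 (x(z) = 6 + ((z + 5)*(z - 1*(-58)))/4 = 6 + ((5 + z)*(z + 58))/4 = 6 + ((5 + z)*(58 + z))/4 = 6 + (5 + z)*(58 + z)/4)
g*x(35) = -11*(157/2 + (1/4)*35**2 + (63/4)*35) = -11*(157/2 + (1/4)*1225 + 2205/4) = -11*(157/2 + 1225/4 + 2205/4) = -11*936 = -10296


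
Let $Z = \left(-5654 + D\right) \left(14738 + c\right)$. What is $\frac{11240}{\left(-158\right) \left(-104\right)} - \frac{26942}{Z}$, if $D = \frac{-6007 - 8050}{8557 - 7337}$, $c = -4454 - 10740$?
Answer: $\frac{28689647225}{42591355794} \approx 0.6736$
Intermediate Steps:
$c = -15194$ ($c = -4454 - 10740 = -15194$)
$D = - \frac{14057}{1220} \approx -11.522$
$Z = \frac{787960818}{305}$ ($Z = \left(-5654 - \frac{14057}{1220}\right) \left(14738 - 15194\right) = \left(- \frac{6911937}{1220}\right) \left(-456\right) = \frac{787960818}{305} \approx 2.5835 \cdot 10^{6}$)
$\frac{11240}{\left(-158\right) \left(-104\right)} - \frac{26942}{Z} = \frac{11240}{\left(-158\right) \left(-104\right)} - \frac{26942}{\frac{787960818}{305}} = \frac{11240}{16432} - \frac{216245}{20735811} = 11240 \cdot \frac{1}{16432} - \frac{216245}{20735811} = \frac{1405}{2054} - \frac{216245}{20735811} = \frac{28689647225}{42591355794}$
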